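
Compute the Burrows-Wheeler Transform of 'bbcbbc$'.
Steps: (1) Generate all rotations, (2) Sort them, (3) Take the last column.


Rotations (sorted):
  0: $bbcbbc -> last char: c
  1: bbc$bbc -> last char: c
  2: bbcbbc$ -> last char: $
  3: bc$bbcb -> last char: b
  4: bcbbc$b -> last char: b
  5: c$bbcbb -> last char: b
  6: cbbc$bb -> last char: b


BWT = cc$bbbb


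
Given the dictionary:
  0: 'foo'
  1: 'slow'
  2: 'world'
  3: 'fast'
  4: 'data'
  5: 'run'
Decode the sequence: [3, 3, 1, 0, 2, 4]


Look up each index in the dictionary:
  3 -> 'fast'
  3 -> 'fast'
  1 -> 'slow'
  0 -> 'foo'
  2 -> 'world'
  4 -> 'data'

Decoded: "fast fast slow foo world data"


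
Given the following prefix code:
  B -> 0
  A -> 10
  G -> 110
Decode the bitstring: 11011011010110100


Decoding step by step:
Bits 110 -> G
Bits 110 -> G
Bits 110 -> G
Bits 10 -> A
Bits 110 -> G
Bits 10 -> A
Bits 0 -> B


Decoded message: GGGAGAB


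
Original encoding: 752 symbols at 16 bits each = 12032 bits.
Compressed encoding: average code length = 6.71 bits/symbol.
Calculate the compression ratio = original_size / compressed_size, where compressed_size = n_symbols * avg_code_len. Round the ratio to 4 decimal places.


original_size = n_symbols * orig_bits = 752 * 16 = 12032 bits
compressed_size = n_symbols * avg_code_len = 752 * 6.71 = 5045.92 bits
ratio = original_size / compressed_size = 12032 / 5045.92 = 2.3845

Compression ratio = 2.3845


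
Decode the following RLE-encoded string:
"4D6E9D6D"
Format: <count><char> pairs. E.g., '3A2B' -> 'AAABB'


Expanding each <count><char> pair:
  4D -> 'DDDD'
  6E -> 'EEEEEE'
  9D -> 'DDDDDDDDD'
  6D -> 'DDDDDD'

Decoded = DDDDEEEEEEDDDDDDDDDDDDDDD


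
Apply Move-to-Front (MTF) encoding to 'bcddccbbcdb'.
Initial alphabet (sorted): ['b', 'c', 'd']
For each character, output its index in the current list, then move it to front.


MTF encoding:
'b': index 0 in ['b', 'c', 'd'] -> ['b', 'c', 'd']
'c': index 1 in ['b', 'c', 'd'] -> ['c', 'b', 'd']
'd': index 2 in ['c', 'b', 'd'] -> ['d', 'c', 'b']
'd': index 0 in ['d', 'c', 'b'] -> ['d', 'c', 'b']
'c': index 1 in ['d', 'c', 'b'] -> ['c', 'd', 'b']
'c': index 0 in ['c', 'd', 'b'] -> ['c', 'd', 'b']
'b': index 2 in ['c', 'd', 'b'] -> ['b', 'c', 'd']
'b': index 0 in ['b', 'c', 'd'] -> ['b', 'c', 'd']
'c': index 1 in ['b', 'c', 'd'] -> ['c', 'b', 'd']
'd': index 2 in ['c', 'b', 'd'] -> ['d', 'c', 'b']
'b': index 2 in ['d', 'c', 'b'] -> ['b', 'd', 'c']


Output: [0, 1, 2, 0, 1, 0, 2, 0, 1, 2, 2]


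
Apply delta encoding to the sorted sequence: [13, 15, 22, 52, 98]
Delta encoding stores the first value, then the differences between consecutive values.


First value: 13
Deltas:
  15 - 13 = 2
  22 - 15 = 7
  52 - 22 = 30
  98 - 52 = 46


Delta encoded: [13, 2, 7, 30, 46]


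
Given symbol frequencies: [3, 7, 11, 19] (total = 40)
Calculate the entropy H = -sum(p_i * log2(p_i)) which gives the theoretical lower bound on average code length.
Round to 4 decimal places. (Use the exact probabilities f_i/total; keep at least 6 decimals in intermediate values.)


Per-symbol terms -p_i * log2(p_i) with p_i = f_i/40:
  p = 3/40 = 0.075000: log2(p) = -3.736966, -p*log2(p) = 0.280272
  p = 7/40 = 0.175000: log2(p) = -2.514573, -p*log2(p) = 0.440050
  p = 11/40 = 0.275000: log2(p) = -1.862496, -p*log2(p) = 0.512187
  p = 19/40 = 0.475000: log2(p) = -1.074001, -p*log2(p) = 0.510150
H = 0.280272 + 0.440050 + 0.512187 + 0.510150 = 1.742659

H = 1.7427 bits/symbol


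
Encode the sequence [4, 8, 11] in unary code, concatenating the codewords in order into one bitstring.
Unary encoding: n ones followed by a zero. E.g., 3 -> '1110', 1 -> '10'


Encode each number as n ones followed by a terminating 0:
  4 -> 11110 (5 bits)
  8 -> 111111110 (9 bits)
  11 -> 111111111110 (12 bits)
Total length = 5 + 9 + 12 = 26 bits.

Unary([4, 8, 11]) = 11110111111110111111111110 (26 bits)


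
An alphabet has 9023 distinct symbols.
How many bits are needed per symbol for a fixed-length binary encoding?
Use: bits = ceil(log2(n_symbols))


log2(9023) = 13.1394
Bracket: 2^13 = 8192 < 9023 <= 2^14 = 16384
So ceil(log2(9023)) = 14

bits = ceil(log2(9023)) = ceil(13.1394) = 14 bits


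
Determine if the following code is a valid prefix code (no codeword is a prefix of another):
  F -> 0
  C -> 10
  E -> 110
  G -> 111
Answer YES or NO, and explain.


Checking each pair (does one codeword prefix another?):
  F='0' vs C='10': no prefix
  F='0' vs E='110': no prefix
  F='0' vs G='111': no prefix
  C='10' vs F='0': no prefix
  C='10' vs E='110': no prefix
  C='10' vs G='111': no prefix
  E='110' vs F='0': no prefix
  E='110' vs C='10': no prefix
  E='110' vs G='111': no prefix
  G='111' vs F='0': no prefix
  G='111' vs C='10': no prefix
  G='111' vs E='110': no prefix
No violation found over all pairs.

YES -- this is a valid prefix code. No codeword is a prefix of any other codeword.


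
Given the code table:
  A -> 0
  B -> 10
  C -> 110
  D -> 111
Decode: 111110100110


Decoding:
111 -> D
110 -> C
10 -> B
0 -> A
110 -> C


Result: DCBAC


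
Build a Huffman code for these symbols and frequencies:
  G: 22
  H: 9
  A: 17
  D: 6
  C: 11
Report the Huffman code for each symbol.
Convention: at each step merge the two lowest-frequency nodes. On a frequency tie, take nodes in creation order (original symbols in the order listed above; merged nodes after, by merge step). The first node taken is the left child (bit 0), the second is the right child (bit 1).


Huffman tree construction:
Step 1: Merge D(6) + H(9) = 15
Step 2: Merge C(11) + (D+H)(15) = 26
Step 3: Merge A(17) + G(22) = 39
Step 4: Merge (C+(D+H))(26) + (A+G)(39) = 65
Read each symbol's code off the tree from the root (left child = 0, right child = 1).

Codes:
  G: 11 (length 2)
  H: 011 (length 3)
  A: 10 (length 2)
  D: 010 (length 3)
  C: 00 (length 2)
Average code length: 145/65 = 2.2308 bits/symbol


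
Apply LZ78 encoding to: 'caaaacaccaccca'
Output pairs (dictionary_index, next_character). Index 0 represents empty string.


LZ78 encoding steps:
Dictionary: {0: ''}
Step 1: w='' (idx 0), next='c' -> output (0, 'c'), add 'c' as idx 1
Step 2: w='' (idx 0), next='a' -> output (0, 'a'), add 'a' as idx 2
Step 3: w='a' (idx 2), next='a' -> output (2, 'a'), add 'aa' as idx 3
Step 4: w='a' (idx 2), next='c' -> output (2, 'c'), add 'ac' as idx 4
Step 5: w='ac' (idx 4), next='c' -> output (4, 'c'), add 'acc' as idx 5
Step 6: w='acc' (idx 5), next='c' -> output (5, 'c'), add 'accc' as idx 6
Step 7: w='a' (idx 2), end of input -> output (2, '')


Encoded: [(0, 'c'), (0, 'a'), (2, 'a'), (2, 'c'), (4, 'c'), (5, 'c'), (2, '')]


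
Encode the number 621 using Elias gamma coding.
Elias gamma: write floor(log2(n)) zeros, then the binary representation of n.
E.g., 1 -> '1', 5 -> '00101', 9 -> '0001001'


num_bits = floor(log2(621)) + 1 = 10
leading_zeros = num_bits - 1 = 9
binary(621) = 1001101101

Elias gamma(621) = '000000000' + '1001101101' = 0000000001001101101 (19 bits)


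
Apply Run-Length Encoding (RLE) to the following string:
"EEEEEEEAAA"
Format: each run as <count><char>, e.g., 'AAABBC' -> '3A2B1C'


Scanning runs left to right:
  i=0: run of 'E' x 7 -> '7E'
  i=7: run of 'A' x 3 -> '3A'

RLE = 7E3A


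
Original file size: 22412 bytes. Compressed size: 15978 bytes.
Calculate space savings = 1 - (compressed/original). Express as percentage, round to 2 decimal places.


ratio = compressed/original = 15978/22412 = 0.712922
savings = 1 - ratio = 1 - 0.712922 = 0.287078
as a percentage: 0.287078 * 100 = 28.71%

Space savings = 1 - 15978/22412 = 28.71%


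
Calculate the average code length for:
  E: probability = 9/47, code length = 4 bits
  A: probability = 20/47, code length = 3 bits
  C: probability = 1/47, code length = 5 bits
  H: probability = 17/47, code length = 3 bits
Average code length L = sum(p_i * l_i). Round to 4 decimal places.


Weighted contributions p_i * l_i:
  E: (9/47) * 4 = 36/47
  A: (20/47) * 3 = 60/47
  C: (1/47) * 5 = 5/47
  H: (17/47) * 3 = 51/47
Sum = (36 + 60 + 5 + 51)/47 = 152/47

L = 152/47 = 3.2340 bits/symbol


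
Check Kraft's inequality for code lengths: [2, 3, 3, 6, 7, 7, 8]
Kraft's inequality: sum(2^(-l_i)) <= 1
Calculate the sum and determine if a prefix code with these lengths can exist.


Sum = 2^(-2) + 2^(-3) + 2^(-3) + 2^(-6) + 2^(-7) + 2^(-7) + 2^(-8)
    = 0.25 + 0.125 + 0.125 + 0.015625 + 0.0078125 + 0.0078125 + 0.00390625
    = 137/256 = 0.53515625
Since 0.53515625 <= 1, Kraft's inequality IS satisfied.
A prefix code with these lengths CAN exist.

Kraft sum = 0.53515625. Satisfied.


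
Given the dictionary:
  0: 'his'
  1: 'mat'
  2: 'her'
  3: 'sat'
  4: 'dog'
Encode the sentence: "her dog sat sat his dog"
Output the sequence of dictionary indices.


Look up each word in the dictionary:
  'her' -> 2
  'dog' -> 4
  'sat' -> 3
  'sat' -> 3
  'his' -> 0
  'dog' -> 4

Encoded: [2, 4, 3, 3, 0, 4]


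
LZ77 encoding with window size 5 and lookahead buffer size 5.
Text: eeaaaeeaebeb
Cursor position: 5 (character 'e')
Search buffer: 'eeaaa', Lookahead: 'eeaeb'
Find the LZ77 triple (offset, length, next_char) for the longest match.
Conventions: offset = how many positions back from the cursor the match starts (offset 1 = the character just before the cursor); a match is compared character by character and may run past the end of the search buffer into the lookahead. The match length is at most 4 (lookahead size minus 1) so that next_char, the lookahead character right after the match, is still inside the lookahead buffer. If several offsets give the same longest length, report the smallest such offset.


Try each offset into the search buffer:
  offset=1 (pos 4, char 'a'): match length 0
  offset=2 (pos 3, char 'a'): match length 0
  offset=3 (pos 2, char 'a'): match length 0
  offset=4 (pos 1, char 'e'): match length 1
  offset=5 (pos 0, char 'e'): match length 3
Longest match has length 3 at offset 5.
next_char = character at position 5 + 3 = 8 -> 'e'

Best match: offset=5, length=3 (matching 'eea' starting at position 0)
LZ77 triple: (5, 3, 'e')


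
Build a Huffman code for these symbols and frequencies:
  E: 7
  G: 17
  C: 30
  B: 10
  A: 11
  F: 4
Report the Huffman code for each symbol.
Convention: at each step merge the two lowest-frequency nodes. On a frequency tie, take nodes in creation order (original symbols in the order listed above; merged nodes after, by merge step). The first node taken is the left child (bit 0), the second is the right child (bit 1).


Huffman tree construction:
Step 1: Merge F(4) + E(7) = 11
Step 2: Merge B(10) + A(11) = 21
Step 3: Merge (F+E)(11) + G(17) = 28
Step 4: Merge (B+A)(21) + ((F+E)+G)(28) = 49
Step 5: Merge C(30) + ((B+A)+((F+E)+G))(49) = 79
Read each symbol's code off the tree from the root (left child = 0, right child = 1).

Codes:
  E: 1101 (length 4)
  G: 111 (length 3)
  C: 0 (length 1)
  B: 100 (length 3)
  A: 101 (length 3)
  F: 1100 (length 4)
Average code length: 188/79 = 2.3797 bits/symbol


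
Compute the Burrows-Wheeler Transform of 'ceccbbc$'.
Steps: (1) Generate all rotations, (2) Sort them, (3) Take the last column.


Rotations (sorted):
  0: $ceccbbc -> last char: c
  1: bbc$cecc -> last char: c
  2: bc$ceccb -> last char: b
  3: c$ceccbb -> last char: b
  4: cbbc$cec -> last char: c
  5: ccbbc$ce -> last char: e
  6: ceccbbc$ -> last char: $
  7: eccbbc$c -> last char: c


BWT = ccbbce$c


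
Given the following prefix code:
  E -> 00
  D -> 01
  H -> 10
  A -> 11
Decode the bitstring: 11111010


Decoding step by step:
Bits 11 -> A
Bits 11 -> A
Bits 10 -> H
Bits 10 -> H


Decoded message: AAHH


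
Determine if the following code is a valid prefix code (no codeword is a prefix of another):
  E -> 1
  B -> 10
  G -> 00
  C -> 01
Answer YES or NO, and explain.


Checking each pair (does one codeword prefix another?):
  E='1' vs B='10': prefix -- VIOLATION

NO -- this is NOT a valid prefix code. E (1) is a prefix of B (10).


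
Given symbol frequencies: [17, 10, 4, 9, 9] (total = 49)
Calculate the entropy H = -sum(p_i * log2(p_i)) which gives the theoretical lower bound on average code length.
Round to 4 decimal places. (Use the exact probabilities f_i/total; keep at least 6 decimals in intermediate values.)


Per-symbol terms -p_i * log2(p_i) with p_i = f_i/49:
  p = 17/49 = 0.346939: log2(p) = -1.527247, -p*log2(p) = 0.529861
  p = 10/49 = 0.204082: log2(p) = -2.292782, -p*log2(p) = 0.467915
  p = 4/49 = 0.081633: log2(p) = -3.614710, -p*log2(p) = 0.295078
  p = 9/49 = 0.183673: log2(p) = -2.444785, -p*log2(p) = 0.449042
  p = 9/49 = 0.183673: log2(p) = -2.444785, -p*log2(p) = 0.449042
H = 0.529861 + 0.467915 + 0.295078 + 0.449042 + 0.449042 = 2.190938

H = 2.1909 bits/symbol


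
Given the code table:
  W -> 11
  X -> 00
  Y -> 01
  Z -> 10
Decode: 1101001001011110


Decoding:
11 -> W
01 -> Y
00 -> X
10 -> Z
01 -> Y
01 -> Y
11 -> W
10 -> Z


Result: WYXZYYWZ


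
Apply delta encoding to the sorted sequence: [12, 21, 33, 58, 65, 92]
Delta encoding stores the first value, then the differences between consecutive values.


First value: 12
Deltas:
  21 - 12 = 9
  33 - 21 = 12
  58 - 33 = 25
  65 - 58 = 7
  92 - 65 = 27


Delta encoded: [12, 9, 12, 25, 7, 27]


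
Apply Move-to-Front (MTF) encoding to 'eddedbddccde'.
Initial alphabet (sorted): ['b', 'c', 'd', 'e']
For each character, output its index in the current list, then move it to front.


MTF encoding:
'e': index 3 in ['b', 'c', 'd', 'e'] -> ['e', 'b', 'c', 'd']
'd': index 3 in ['e', 'b', 'c', 'd'] -> ['d', 'e', 'b', 'c']
'd': index 0 in ['d', 'e', 'b', 'c'] -> ['d', 'e', 'b', 'c']
'e': index 1 in ['d', 'e', 'b', 'c'] -> ['e', 'd', 'b', 'c']
'd': index 1 in ['e', 'd', 'b', 'c'] -> ['d', 'e', 'b', 'c']
'b': index 2 in ['d', 'e', 'b', 'c'] -> ['b', 'd', 'e', 'c']
'd': index 1 in ['b', 'd', 'e', 'c'] -> ['d', 'b', 'e', 'c']
'd': index 0 in ['d', 'b', 'e', 'c'] -> ['d', 'b', 'e', 'c']
'c': index 3 in ['d', 'b', 'e', 'c'] -> ['c', 'd', 'b', 'e']
'c': index 0 in ['c', 'd', 'b', 'e'] -> ['c', 'd', 'b', 'e']
'd': index 1 in ['c', 'd', 'b', 'e'] -> ['d', 'c', 'b', 'e']
'e': index 3 in ['d', 'c', 'b', 'e'] -> ['e', 'd', 'c', 'b']


Output: [3, 3, 0, 1, 1, 2, 1, 0, 3, 0, 1, 3]


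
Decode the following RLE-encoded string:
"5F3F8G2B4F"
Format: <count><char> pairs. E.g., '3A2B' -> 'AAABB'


Expanding each <count><char> pair:
  5F -> 'FFFFF'
  3F -> 'FFF'
  8G -> 'GGGGGGGG'
  2B -> 'BB'
  4F -> 'FFFF'

Decoded = FFFFFFFFGGGGGGGGBBFFFF


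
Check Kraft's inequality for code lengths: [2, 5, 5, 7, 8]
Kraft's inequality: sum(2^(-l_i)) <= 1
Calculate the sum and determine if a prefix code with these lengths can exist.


Sum = 2^(-2) + 2^(-5) + 2^(-5) + 2^(-7) + 2^(-8)
    = 0.25 + 0.03125 + 0.03125 + 0.0078125 + 0.00390625
    = 83/256 = 0.32421875
Since 0.32421875 <= 1, Kraft's inequality IS satisfied.
A prefix code with these lengths CAN exist.

Kraft sum = 0.32421875. Satisfied.


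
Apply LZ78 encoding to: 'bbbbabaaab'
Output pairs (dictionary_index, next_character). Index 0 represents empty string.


LZ78 encoding steps:
Dictionary: {0: ''}
Step 1: w='' (idx 0), next='b' -> output (0, 'b'), add 'b' as idx 1
Step 2: w='b' (idx 1), next='b' -> output (1, 'b'), add 'bb' as idx 2
Step 3: w='b' (idx 1), next='a' -> output (1, 'a'), add 'ba' as idx 3
Step 4: w='ba' (idx 3), next='a' -> output (3, 'a'), add 'baa' as idx 4
Step 5: w='' (idx 0), next='a' -> output (0, 'a'), add 'a' as idx 5
Step 6: w='b' (idx 1), end of input -> output (1, '')


Encoded: [(0, 'b'), (1, 'b'), (1, 'a'), (3, 'a'), (0, 'a'), (1, '')]


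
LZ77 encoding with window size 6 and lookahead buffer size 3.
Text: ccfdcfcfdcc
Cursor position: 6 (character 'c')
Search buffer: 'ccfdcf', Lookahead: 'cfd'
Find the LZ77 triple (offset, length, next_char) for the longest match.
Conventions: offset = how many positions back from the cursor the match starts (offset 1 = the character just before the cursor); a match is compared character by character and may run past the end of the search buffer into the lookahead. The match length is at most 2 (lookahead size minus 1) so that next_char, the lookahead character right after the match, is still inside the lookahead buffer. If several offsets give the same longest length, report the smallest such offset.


Try each offset into the search buffer:
  offset=1 (pos 5, char 'f'): match length 0
  offset=2 (pos 4, char 'c'): match length 2
  offset=3 (pos 3, char 'd'): match length 0
  offset=4 (pos 2, char 'f'): match length 0
  offset=5 (pos 1, char 'c'): match length 2
  offset=6 (pos 0, char 'c'): match length 1
Longest match has length 2, found at offsets 2, 5; take the smallest, offset 2.
next_char = character at position 6 + 2 = 8 -> 'd'

Best match: offset=2, length=2 (matching 'cf' starting at position 4)
LZ77 triple: (2, 2, 'd')


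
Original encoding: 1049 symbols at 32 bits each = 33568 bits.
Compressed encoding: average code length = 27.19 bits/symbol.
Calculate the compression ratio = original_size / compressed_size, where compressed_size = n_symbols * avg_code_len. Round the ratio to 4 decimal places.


original_size = n_symbols * orig_bits = 1049 * 32 = 33568 bits
compressed_size = n_symbols * avg_code_len = 1049 * 27.19 = 28522.31 bits
ratio = original_size / compressed_size = 33568 / 28522.31 = 1.1769

Compression ratio = 1.1769


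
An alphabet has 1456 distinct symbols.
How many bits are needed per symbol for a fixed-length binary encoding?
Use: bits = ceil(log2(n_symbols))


log2(1456) = 10.5078
Bracket: 2^10 = 1024 < 1456 <= 2^11 = 2048
So ceil(log2(1456)) = 11

bits = ceil(log2(1456)) = ceil(10.5078) = 11 bits


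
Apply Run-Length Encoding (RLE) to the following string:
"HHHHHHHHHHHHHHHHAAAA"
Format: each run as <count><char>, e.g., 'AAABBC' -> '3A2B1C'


Scanning runs left to right:
  i=0: run of 'H' x 16 -> '16H'
  i=16: run of 'A' x 4 -> '4A'

RLE = 16H4A


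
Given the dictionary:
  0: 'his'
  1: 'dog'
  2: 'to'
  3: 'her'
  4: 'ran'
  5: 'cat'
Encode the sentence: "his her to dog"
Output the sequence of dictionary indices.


Look up each word in the dictionary:
  'his' -> 0
  'her' -> 3
  'to' -> 2
  'dog' -> 1

Encoded: [0, 3, 2, 1]


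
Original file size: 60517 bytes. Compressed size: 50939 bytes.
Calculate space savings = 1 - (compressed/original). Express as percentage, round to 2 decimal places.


ratio = compressed/original = 50939/60517 = 0.84173
savings = 1 - ratio = 1 - 0.84173 = 0.15827
as a percentage: 0.15827 * 100 = 15.83%

Space savings = 1 - 50939/60517 = 15.83%


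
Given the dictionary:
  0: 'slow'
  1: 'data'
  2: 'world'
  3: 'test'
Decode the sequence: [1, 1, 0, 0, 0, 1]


Look up each index in the dictionary:
  1 -> 'data'
  1 -> 'data'
  0 -> 'slow'
  0 -> 'slow'
  0 -> 'slow'
  1 -> 'data'

Decoded: "data data slow slow slow data"


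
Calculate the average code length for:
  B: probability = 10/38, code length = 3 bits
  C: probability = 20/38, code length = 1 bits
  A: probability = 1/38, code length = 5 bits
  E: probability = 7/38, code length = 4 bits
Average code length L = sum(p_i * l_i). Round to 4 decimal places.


Weighted contributions p_i * l_i:
  B: (10/38) * 3 = 30/38
  C: (20/38) * 1 = 20/38
  A: (1/38) * 5 = 5/38
  E: (7/38) * 4 = 28/38
Sum = (30 + 20 + 5 + 28)/38 = 83/38

L = 83/38 = 2.1842 bits/symbol


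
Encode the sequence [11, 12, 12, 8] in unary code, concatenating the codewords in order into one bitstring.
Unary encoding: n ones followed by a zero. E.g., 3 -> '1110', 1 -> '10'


Encode each number as n ones followed by a terminating 0:
  11 -> 111111111110 (12 bits)
  12 -> 1111111111110 (13 bits)
  12 -> 1111111111110 (13 bits)
  8 -> 111111110 (9 bits)
Total length = 12 + 13 + 13 + 9 = 47 bits.

Unary([11, 12, 12, 8]) = 11111111111011111111111101111111111110111111110 (47 bits)


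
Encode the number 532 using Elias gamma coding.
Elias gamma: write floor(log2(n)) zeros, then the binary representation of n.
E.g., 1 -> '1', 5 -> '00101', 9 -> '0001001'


num_bits = floor(log2(532)) + 1 = 10
leading_zeros = num_bits - 1 = 9
binary(532) = 1000010100

Elias gamma(532) = '000000000' + '1000010100' = 0000000001000010100 (19 bits)


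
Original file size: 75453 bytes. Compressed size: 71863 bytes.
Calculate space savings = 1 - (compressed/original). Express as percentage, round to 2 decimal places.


ratio = compressed/original = 71863/75453 = 0.952421
savings = 1 - ratio = 1 - 0.952421 = 0.047579
as a percentage: 0.047579 * 100 = 4.76%

Space savings = 1 - 71863/75453 = 4.76%


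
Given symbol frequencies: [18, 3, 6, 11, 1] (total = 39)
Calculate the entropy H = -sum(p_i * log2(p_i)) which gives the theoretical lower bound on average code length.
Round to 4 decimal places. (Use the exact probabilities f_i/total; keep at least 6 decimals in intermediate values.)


Per-symbol terms -p_i * log2(p_i) with p_i = f_i/39:
  p = 18/39 = 0.461538: log2(p) = -1.115477, -p*log2(p) = 0.514836
  p = 3/39 = 0.076923: log2(p) = -3.700440, -p*log2(p) = 0.284649
  p = 6/39 = 0.153846: log2(p) = -2.700440, -p*log2(p) = 0.415452
  p = 11/39 = 0.282051: log2(p) = -1.825971, -p*log2(p) = 0.515017
  p = 1/39 = 0.025641: log2(p) = -5.285402, -p*log2(p) = 0.135523
H = 0.514836 + 0.284649 + 0.415452 + 0.515017 + 0.135523 = 1.865477

H = 1.8655 bits/symbol


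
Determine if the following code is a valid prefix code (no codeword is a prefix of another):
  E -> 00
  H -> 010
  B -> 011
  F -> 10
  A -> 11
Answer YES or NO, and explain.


Checking each pair (does one codeword prefix another?):
  E='00' vs H='010': no prefix
  E='00' vs B='011': no prefix
  E='00' vs F='10': no prefix
  E='00' vs A='11': no prefix
  H='010' vs E='00': no prefix
  H='010' vs B='011': no prefix
  H='010' vs F='10': no prefix
  H='010' vs A='11': no prefix
  B='011' vs E='00': no prefix
  B='011' vs H='010': no prefix
  B='011' vs F='10': no prefix
  B='011' vs A='11': no prefix
  F='10' vs E='00': no prefix
  F='10' vs H='010': no prefix
  F='10' vs B='011': no prefix
  F='10' vs A='11': no prefix
  A='11' vs E='00': no prefix
  A='11' vs H='010': no prefix
  A='11' vs B='011': no prefix
  A='11' vs F='10': no prefix
No violation found over all pairs.

YES -- this is a valid prefix code. No codeword is a prefix of any other codeword.


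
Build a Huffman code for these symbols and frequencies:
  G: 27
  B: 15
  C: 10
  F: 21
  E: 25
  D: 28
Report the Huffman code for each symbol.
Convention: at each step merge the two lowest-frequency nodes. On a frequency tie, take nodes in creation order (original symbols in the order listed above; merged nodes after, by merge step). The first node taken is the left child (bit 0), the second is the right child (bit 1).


Huffman tree construction:
Step 1: Merge C(10) + B(15) = 25
Step 2: Merge F(21) + E(25) = 46
Step 3: Merge (C+B)(25) + G(27) = 52
Step 4: Merge D(28) + (F+E)(46) = 74
Step 5: Merge ((C+B)+G)(52) + (D+(F+E))(74) = 126
Read each symbol's code off the tree from the root (left child = 0, right child = 1).

Codes:
  G: 01 (length 2)
  B: 001 (length 3)
  C: 000 (length 3)
  F: 110 (length 3)
  E: 111 (length 3)
  D: 10 (length 2)
Average code length: 323/126 = 2.5635 bits/symbol


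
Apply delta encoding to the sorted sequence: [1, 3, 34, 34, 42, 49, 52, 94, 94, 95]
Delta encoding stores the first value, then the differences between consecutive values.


First value: 1
Deltas:
  3 - 1 = 2
  34 - 3 = 31
  34 - 34 = 0
  42 - 34 = 8
  49 - 42 = 7
  52 - 49 = 3
  94 - 52 = 42
  94 - 94 = 0
  95 - 94 = 1


Delta encoded: [1, 2, 31, 0, 8, 7, 3, 42, 0, 1]


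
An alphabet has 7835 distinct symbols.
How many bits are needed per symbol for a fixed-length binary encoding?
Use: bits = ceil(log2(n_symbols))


log2(7835) = 12.9357
Bracket: 2^12 = 4096 < 7835 <= 2^13 = 8192
So ceil(log2(7835)) = 13

bits = ceil(log2(7835)) = ceil(12.9357) = 13 bits


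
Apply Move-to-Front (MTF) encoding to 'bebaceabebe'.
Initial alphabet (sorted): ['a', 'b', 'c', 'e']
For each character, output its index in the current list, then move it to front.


MTF encoding:
'b': index 1 in ['a', 'b', 'c', 'e'] -> ['b', 'a', 'c', 'e']
'e': index 3 in ['b', 'a', 'c', 'e'] -> ['e', 'b', 'a', 'c']
'b': index 1 in ['e', 'b', 'a', 'c'] -> ['b', 'e', 'a', 'c']
'a': index 2 in ['b', 'e', 'a', 'c'] -> ['a', 'b', 'e', 'c']
'c': index 3 in ['a', 'b', 'e', 'c'] -> ['c', 'a', 'b', 'e']
'e': index 3 in ['c', 'a', 'b', 'e'] -> ['e', 'c', 'a', 'b']
'a': index 2 in ['e', 'c', 'a', 'b'] -> ['a', 'e', 'c', 'b']
'b': index 3 in ['a', 'e', 'c', 'b'] -> ['b', 'a', 'e', 'c']
'e': index 2 in ['b', 'a', 'e', 'c'] -> ['e', 'b', 'a', 'c']
'b': index 1 in ['e', 'b', 'a', 'c'] -> ['b', 'e', 'a', 'c']
'e': index 1 in ['b', 'e', 'a', 'c'] -> ['e', 'b', 'a', 'c']


Output: [1, 3, 1, 2, 3, 3, 2, 3, 2, 1, 1]


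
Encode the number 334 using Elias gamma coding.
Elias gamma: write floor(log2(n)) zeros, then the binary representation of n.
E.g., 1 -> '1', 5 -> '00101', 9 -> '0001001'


num_bits = floor(log2(334)) + 1 = 9
leading_zeros = num_bits - 1 = 8
binary(334) = 101001110

Elias gamma(334) = '00000000' + '101001110' = 00000000101001110 (17 bits)


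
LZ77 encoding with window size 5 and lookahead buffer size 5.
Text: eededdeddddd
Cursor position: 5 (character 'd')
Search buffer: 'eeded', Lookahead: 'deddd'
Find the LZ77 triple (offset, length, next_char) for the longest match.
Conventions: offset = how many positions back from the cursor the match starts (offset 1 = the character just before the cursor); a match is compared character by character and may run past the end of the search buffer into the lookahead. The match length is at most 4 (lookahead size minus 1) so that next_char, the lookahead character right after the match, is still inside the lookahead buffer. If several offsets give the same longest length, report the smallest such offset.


Try each offset into the search buffer:
  offset=1 (pos 4, char 'd'): match length 1
  offset=2 (pos 3, char 'e'): match length 0
  offset=3 (pos 2, char 'd'): match length 4
  offset=4 (pos 1, char 'e'): match length 0
  offset=5 (pos 0, char 'e'): match length 0
Longest match has length 4 at offset 3.
next_char = character at position 5 + 4 = 9 -> 'd'

Best match: offset=3, length=4 (matching 'dedd' starting at position 2)
LZ77 triple: (3, 4, 'd')


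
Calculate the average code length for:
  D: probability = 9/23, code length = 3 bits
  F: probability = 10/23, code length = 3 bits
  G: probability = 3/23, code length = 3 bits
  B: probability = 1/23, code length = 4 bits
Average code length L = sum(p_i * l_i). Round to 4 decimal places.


Weighted contributions p_i * l_i:
  D: (9/23) * 3 = 27/23
  F: (10/23) * 3 = 30/23
  G: (3/23) * 3 = 9/23
  B: (1/23) * 4 = 4/23
Sum = (27 + 30 + 9 + 4)/23 = 70/23

L = 70/23 = 3.0435 bits/symbol


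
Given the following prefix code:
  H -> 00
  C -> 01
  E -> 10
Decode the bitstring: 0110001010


Decoding step by step:
Bits 01 -> C
Bits 10 -> E
Bits 00 -> H
Bits 10 -> E
Bits 10 -> E


Decoded message: CEHEE


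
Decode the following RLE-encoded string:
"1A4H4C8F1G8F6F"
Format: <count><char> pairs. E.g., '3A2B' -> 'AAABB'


Expanding each <count><char> pair:
  1A -> 'A'
  4H -> 'HHHH'
  4C -> 'CCCC'
  8F -> 'FFFFFFFF'
  1G -> 'G'
  8F -> 'FFFFFFFF'
  6F -> 'FFFFFF'

Decoded = AHHHHCCCCFFFFFFFFGFFFFFFFFFFFFFF


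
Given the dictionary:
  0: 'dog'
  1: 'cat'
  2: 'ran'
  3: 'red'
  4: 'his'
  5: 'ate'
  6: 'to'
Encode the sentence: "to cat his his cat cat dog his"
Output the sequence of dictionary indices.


Look up each word in the dictionary:
  'to' -> 6
  'cat' -> 1
  'his' -> 4
  'his' -> 4
  'cat' -> 1
  'cat' -> 1
  'dog' -> 0
  'his' -> 4

Encoded: [6, 1, 4, 4, 1, 1, 0, 4]


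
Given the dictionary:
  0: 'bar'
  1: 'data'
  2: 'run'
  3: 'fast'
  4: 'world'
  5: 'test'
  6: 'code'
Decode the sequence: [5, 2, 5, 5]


Look up each index in the dictionary:
  5 -> 'test'
  2 -> 'run'
  5 -> 'test'
  5 -> 'test'

Decoded: "test run test test"


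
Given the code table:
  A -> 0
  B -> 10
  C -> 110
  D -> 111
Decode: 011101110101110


Decoding:
0 -> A
111 -> D
0 -> A
111 -> D
0 -> A
10 -> B
111 -> D
0 -> A


Result: ADADABDA


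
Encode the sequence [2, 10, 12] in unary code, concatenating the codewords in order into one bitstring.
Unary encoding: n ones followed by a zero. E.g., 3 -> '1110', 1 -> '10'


Encode each number as n ones followed by a terminating 0:
  2 -> 110 (3 bits)
  10 -> 11111111110 (11 bits)
  12 -> 1111111111110 (13 bits)
Total length = 3 + 11 + 13 = 27 bits.

Unary([2, 10, 12]) = 110111111111101111111111110 (27 bits)


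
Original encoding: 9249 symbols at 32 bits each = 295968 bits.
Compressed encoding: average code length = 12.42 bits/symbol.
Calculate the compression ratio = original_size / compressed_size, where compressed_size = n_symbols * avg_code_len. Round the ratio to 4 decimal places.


original_size = n_symbols * orig_bits = 9249 * 32 = 295968 bits
compressed_size = n_symbols * avg_code_len = 9249 * 12.42 = 114872.58 bits
ratio = original_size / compressed_size = 295968 / 114872.58 = 2.5765

Compression ratio = 2.5765


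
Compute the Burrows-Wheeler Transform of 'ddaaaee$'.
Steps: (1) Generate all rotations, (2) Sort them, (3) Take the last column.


Rotations (sorted):
  0: $ddaaaee -> last char: e
  1: aaaee$dd -> last char: d
  2: aaee$dda -> last char: a
  3: aee$ddaa -> last char: a
  4: daaaee$d -> last char: d
  5: ddaaaee$ -> last char: $
  6: e$ddaaae -> last char: e
  7: ee$ddaaa -> last char: a


BWT = edaad$ea


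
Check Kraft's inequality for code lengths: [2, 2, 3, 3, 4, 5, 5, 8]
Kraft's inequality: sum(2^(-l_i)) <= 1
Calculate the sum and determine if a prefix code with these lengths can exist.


Sum = 2^(-2) + 2^(-2) + 2^(-3) + 2^(-3) + 2^(-4) + 2^(-5) + 2^(-5) + 2^(-8)
    = 0.25 + 0.25 + 0.125 + 0.125 + 0.0625 + 0.03125 + 0.03125 + 0.00390625
    = 225/256 = 0.87890625
Since 0.87890625 <= 1, Kraft's inequality IS satisfied.
A prefix code with these lengths CAN exist.

Kraft sum = 0.87890625. Satisfied.


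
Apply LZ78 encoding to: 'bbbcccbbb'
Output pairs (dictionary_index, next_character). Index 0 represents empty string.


LZ78 encoding steps:
Dictionary: {0: ''}
Step 1: w='' (idx 0), next='b' -> output (0, 'b'), add 'b' as idx 1
Step 2: w='b' (idx 1), next='b' -> output (1, 'b'), add 'bb' as idx 2
Step 3: w='' (idx 0), next='c' -> output (0, 'c'), add 'c' as idx 3
Step 4: w='c' (idx 3), next='c' -> output (3, 'c'), add 'cc' as idx 4
Step 5: w='bb' (idx 2), next='b' -> output (2, 'b'), add 'bbb' as idx 5


Encoded: [(0, 'b'), (1, 'b'), (0, 'c'), (3, 'c'), (2, 'b')]


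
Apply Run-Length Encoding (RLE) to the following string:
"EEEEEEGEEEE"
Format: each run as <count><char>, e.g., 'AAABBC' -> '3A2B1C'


Scanning runs left to right:
  i=0: run of 'E' x 6 -> '6E'
  i=6: run of 'G' x 1 -> '1G'
  i=7: run of 'E' x 4 -> '4E'

RLE = 6E1G4E


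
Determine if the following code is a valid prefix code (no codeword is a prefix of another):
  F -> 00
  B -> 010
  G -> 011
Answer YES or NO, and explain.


Checking each pair (does one codeword prefix another?):
  F='00' vs B='010': no prefix
  F='00' vs G='011': no prefix
  B='010' vs F='00': no prefix
  B='010' vs G='011': no prefix
  G='011' vs F='00': no prefix
  G='011' vs B='010': no prefix
No violation found over all pairs.

YES -- this is a valid prefix code. No codeword is a prefix of any other codeword.


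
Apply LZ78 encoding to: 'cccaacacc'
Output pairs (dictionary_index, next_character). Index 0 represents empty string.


LZ78 encoding steps:
Dictionary: {0: ''}
Step 1: w='' (idx 0), next='c' -> output (0, 'c'), add 'c' as idx 1
Step 2: w='c' (idx 1), next='c' -> output (1, 'c'), add 'cc' as idx 2
Step 3: w='' (idx 0), next='a' -> output (0, 'a'), add 'a' as idx 3
Step 4: w='a' (idx 3), next='c' -> output (3, 'c'), add 'ac' as idx 4
Step 5: w='ac' (idx 4), next='c' -> output (4, 'c'), add 'acc' as idx 5


Encoded: [(0, 'c'), (1, 'c'), (0, 'a'), (3, 'c'), (4, 'c')]


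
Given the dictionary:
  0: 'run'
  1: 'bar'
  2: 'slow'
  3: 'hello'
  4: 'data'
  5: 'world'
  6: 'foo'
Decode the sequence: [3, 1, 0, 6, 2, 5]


Look up each index in the dictionary:
  3 -> 'hello'
  1 -> 'bar'
  0 -> 'run'
  6 -> 'foo'
  2 -> 'slow'
  5 -> 'world'

Decoded: "hello bar run foo slow world"


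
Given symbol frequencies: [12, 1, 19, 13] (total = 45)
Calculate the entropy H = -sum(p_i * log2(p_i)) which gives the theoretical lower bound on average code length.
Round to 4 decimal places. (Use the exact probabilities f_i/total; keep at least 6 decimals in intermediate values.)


Per-symbol terms -p_i * log2(p_i) with p_i = f_i/45:
  p = 12/45 = 0.266667: log2(p) = -1.906891, -p*log2(p) = 0.508504
  p = 1/45 = 0.022222: log2(p) = -5.491853, -p*log2(p) = 0.122041
  p = 19/45 = 0.422222: log2(p) = -1.243926, -p*log2(p) = 0.525213
  p = 13/45 = 0.288889: log2(p) = -1.791413, -p*log2(p) = 0.517519
H = 0.508504 + 0.122041 + 0.525213 + 0.517519 = 1.673277

H = 1.6733 bits/symbol


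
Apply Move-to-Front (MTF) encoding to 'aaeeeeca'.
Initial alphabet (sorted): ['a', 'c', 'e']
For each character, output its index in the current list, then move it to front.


MTF encoding:
'a': index 0 in ['a', 'c', 'e'] -> ['a', 'c', 'e']
'a': index 0 in ['a', 'c', 'e'] -> ['a', 'c', 'e']
'e': index 2 in ['a', 'c', 'e'] -> ['e', 'a', 'c']
'e': index 0 in ['e', 'a', 'c'] -> ['e', 'a', 'c']
'e': index 0 in ['e', 'a', 'c'] -> ['e', 'a', 'c']
'e': index 0 in ['e', 'a', 'c'] -> ['e', 'a', 'c']
'c': index 2 in ['e', 'a', 'c'] -> ['c', 'e', 'a']
'a': index 2 in ['c', 'e', 'a'] -> ['a', 'c', 'e']


Output: [0, 0, 2, 0, 0, 0, 2, 2]


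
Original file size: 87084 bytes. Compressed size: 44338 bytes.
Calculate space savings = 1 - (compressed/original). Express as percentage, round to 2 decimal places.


ratio = compressed/original = 44338/87084 = 0.509141
savings = 1 - ratio = 1 - 0.509141 = 0.490859
as a percentage: 0.490859 * 100 = 49.09%

Space savings = 1 - 44338/87084 = 49.09%


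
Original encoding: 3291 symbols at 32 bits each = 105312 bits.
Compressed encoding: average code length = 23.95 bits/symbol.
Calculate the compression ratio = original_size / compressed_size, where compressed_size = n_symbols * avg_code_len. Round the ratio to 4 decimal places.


original_size = n_symbols * orig_bits = 3291 * 32 = 105312 bits
compressed_size = n_symbols * avg_code_len = 3291 * 23.95 = 78819.45 bits
ratio = original_size / compressed_size = 105312 / 78819.45 = 1.3361

Compression ratio = 1.3361


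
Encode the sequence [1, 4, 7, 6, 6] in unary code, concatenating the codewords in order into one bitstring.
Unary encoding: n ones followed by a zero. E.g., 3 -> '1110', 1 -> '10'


Encode each number as n ones followed by a terminating 0:
  1 -> 10 (2 bits)
  4 -> 11110 (5 bits)
  7 -> 11111110 (8 bits)
  6 -> 1111110 (7 bits)
  6 -> 1111110 (7 bits)
Total length = 2 + 5 + 8 + 7 + 7 = 29 bits.

Unary([1, 4, 7, 6, 6]) = 10111101111111011111101111110 (29 bits)


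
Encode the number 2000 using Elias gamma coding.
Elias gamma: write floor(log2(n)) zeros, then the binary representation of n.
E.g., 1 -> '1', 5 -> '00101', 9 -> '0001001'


num_bits = floor(log2(2000)) + 1 = 11
leading_zeros = num_bits - 1 = 10
binary(2000) = 11111010000

Elias gamma(2000) = '0000000000' + '11111010000' = 000000000011111010000 (21 bits)


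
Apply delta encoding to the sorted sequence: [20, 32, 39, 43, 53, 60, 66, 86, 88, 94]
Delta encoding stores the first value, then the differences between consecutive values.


First value: 20
Deltas:
  32 - 20 = 12
  39 - 32 = 7
  43 - 39 = 4
  53 - 43 = 10
  60 - 53 = 7
  66 - 60 = 6
  86 - 66 = 20
  88 - 86 = 2
  94 - 88 = 6


Delta encoded: [20, 12, 7, 4, 10, 7, 6, 20, 2, 6]


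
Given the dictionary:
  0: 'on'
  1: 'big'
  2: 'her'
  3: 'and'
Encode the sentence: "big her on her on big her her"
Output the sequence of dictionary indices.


Look up each word in the dictionary:
  'big' -> 1
  'her' -> 2
  'on' -> 0
  'her' -> 2
  'on' -> 0
  'big' -> 1
  'her' -> 2
  'her' -> 2

Encoded: [1, 2, 0, 2, 0, 1, 2, 2]


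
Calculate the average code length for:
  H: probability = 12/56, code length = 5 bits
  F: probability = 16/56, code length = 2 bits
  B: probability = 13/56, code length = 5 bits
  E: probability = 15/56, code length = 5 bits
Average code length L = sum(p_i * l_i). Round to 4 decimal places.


Weighted contributions p_i * l_i:
  H: (12/56) * 5 = 60/56
  F: (16/56) * 2 = 32/56
  B: (13/56) * 5 = 65/56
  E: (15/56) * 5 = 75/56
Sum = (60 + 32 + 65 + 75)/56 = 232/56

L = 232/56 = 4.1429 bits/symbol


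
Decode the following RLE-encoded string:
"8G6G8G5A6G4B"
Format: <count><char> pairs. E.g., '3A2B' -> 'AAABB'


Expanding each <count><char> pair:
  8G -> 'GGGGGGGG'
  6G -> 'GGGGGG'
  8G -> 'GGGGGGGG'
  5A -> 'AAAAA'
  6G -> 'GGGGGG'
  4B -> 'BBBB'

Decoded = GGGGGGGGGGGGGGGGGGGGGGAAAAAGGGGGGBBBB


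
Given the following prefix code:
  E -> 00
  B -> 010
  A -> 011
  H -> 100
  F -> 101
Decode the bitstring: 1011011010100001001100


Decoding step by step:
Bits 101 -> F
Bits 101 -> F
Bits 101 -> F
Bits 010 -> B
Bits 00 -> E
Bits 010 -> B
Bits 011 -> A
Bits 00 -> E


Decoded message: FFFBEBAE


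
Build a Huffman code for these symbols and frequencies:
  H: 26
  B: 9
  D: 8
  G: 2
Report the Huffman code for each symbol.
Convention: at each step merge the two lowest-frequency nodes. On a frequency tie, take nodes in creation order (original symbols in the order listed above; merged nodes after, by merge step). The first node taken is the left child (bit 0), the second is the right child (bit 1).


Huffman tree construction:
Step 1: Merge G(2) + D(8) = 10
Step 2: Merge B(9) + (G+D)(10) = 19
Step 3: Merge (B+(G+D))(19) + H(26) = 45
Read each symbol's code off the tree from the root (left child = 0, right child = 1).

Codes:
  H: 1 (length 1)
  B: 00 (length 2)
  D: 011 (length 3)
  G: 010 (length 3)
Average code length: 74/45 = 1.6444 bits/symbol


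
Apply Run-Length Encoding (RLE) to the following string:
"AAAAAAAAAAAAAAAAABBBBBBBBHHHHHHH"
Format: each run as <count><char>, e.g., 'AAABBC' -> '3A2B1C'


Scanning runs left to right:
  i=0: run of 'A' x 17 -> '17A'
  i=17: run of 'B' x 8 -> '8B'
  i=25: run of 'H' x 7 -> '7H'

RLE = 17A8B7H


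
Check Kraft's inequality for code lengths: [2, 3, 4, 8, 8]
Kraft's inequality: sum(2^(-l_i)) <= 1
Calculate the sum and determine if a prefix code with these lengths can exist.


Sum = 2^(-2) + 2^(-3) + 2^(-4) + 2^(-8) + 2^(-8)
    = 0.25 + 0.125 + 0.0625 + 0.00390625 + 0.00390625
    = 114/256 = 0.4453125
Since 0.4453125 <= 1, Kraft's inequality IS satisfied.
A prefix code with these lengths CAN exist.

Kraft sum = 0.4453125. Satisfied.


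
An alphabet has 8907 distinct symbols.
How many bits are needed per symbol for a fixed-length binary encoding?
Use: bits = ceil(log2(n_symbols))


log2(8907) = 13.1207
Bracket: 2^13 = 8192 < 8907 <= 2^14 = 16384
So ceil(log2(8907)) = 14

bits = ceil(log2(8907)) = ceil(13.1207) = 14 bits


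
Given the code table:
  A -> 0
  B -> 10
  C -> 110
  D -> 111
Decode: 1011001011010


Decoding:
10 -> B
110 -> C
0 -> A
10 -> B
110 -> C
10 -> B


Result: BCABCB


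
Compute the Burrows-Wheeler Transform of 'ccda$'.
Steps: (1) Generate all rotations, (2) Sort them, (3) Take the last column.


Rotations (sorted):
  0: $ccda -> last char: a
  1: a$ccd -> last char: d
  2: ccda$ -> last char: $
  3: cda$c -> last char: c
  4: da$cc -> last char: c


BWT = ad$cc


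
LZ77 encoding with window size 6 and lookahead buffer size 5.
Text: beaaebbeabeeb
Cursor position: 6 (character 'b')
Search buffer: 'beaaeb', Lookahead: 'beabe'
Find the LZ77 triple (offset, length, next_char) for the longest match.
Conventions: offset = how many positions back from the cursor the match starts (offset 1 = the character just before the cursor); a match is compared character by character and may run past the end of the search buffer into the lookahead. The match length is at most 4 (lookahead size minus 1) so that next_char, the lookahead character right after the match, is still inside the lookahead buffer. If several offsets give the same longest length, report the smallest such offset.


Try each offset into the search buffer:
  offset=1 (pos 5, char 'b'): match length 1
  offset=2 (pos 4, char 'e'): match length 0
  offset=3 (pos 3, char 'a'): match length 0
  offset=4 (pos 2, char 'a'): match length 0
  offset=5 (pos 1, char 'e'): match length 0
  offset=6 (pos 0, char 'b'): match length 3
Longest match has length 3 at offset 6.
next_char = character at position 6 + 3 = 9 -> 'b'

Best match: offset=6, length=3 (matching 'bea' starting at position 0)
LZ77 triple: (6, 3, 'b')
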